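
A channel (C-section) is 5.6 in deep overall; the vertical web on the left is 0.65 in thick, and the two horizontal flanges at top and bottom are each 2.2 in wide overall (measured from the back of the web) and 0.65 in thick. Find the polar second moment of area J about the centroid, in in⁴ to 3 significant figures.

Decompose the section into non-overlapping parts with the origin at the bottom-left of its bounding rectangle.
Web: 0.65 × 5.6, A = 3.64 in², y = 2.8 in, Ī = 9.5125 in⁴.
Top flange (beyond web): 1.55 × 0.65, A = 1.0075 in², y = 5.275 in, Ī = 0.035472 in⁴.
Bottom flange (beyond web): 1.55 × 0.65, A = 1.0075 in², y = 0.325 in, Ī = 0.035472 in⁴.
By symmetry the centroid is at mid-height, ȳ = 2.8 in.
Transfer each piece to the centroidal x-axis using Ī + A·d² with d = y − 2.8:
  web: d = 0 in → contributes +9.5125 in⁴
  top flange (beyond web): d = 2.475 in → contributes +6.207 in⁴
  bottom flange (beyond web): d = -2.475 in → contributes +6.207 in⁴
Total I = 21.927 in⁴.
For the y-axis: x̄ = 0.71695 in.
Repeating about the centroidal y-axis gives I_y = 2.101 in⁴.
Polar second moment: J = I_x + I_y = 24.028 in⁴.

J ≈ 24.0 in⁴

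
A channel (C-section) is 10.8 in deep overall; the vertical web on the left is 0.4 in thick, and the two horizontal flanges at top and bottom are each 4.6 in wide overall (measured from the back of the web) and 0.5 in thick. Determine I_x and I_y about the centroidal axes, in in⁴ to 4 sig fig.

I_x ≈ 153.5 in⁴, I_y ≈ 17.50 in⁴

Treat the section as a set of non-overlapping primitives; coordinates are from the bounding-box lower-left.
Web: 0.4 × 10.8, A = 4.32 in², y = 5.4 in, Ī = 41.9904 in⁴.
Top flange (beyond web): 4.2 × 0.5, A = 2.1 in², y = 10.55 in, Ī = 0.04375 in⁴.
Bottom flange (beyond web): 4.2 × 0.5, A = 2.1 in², y = 0.25 in, Ī = 0.04375 in⁴.
By symmetry the centroid is at mid-height, ȳ = 5.4 in.
Transfer each piece to the centroidal x-axis using Ī + A·d² with d = y − 5.4:
  web: d = 0 in → contributes +41.9904 in⁴
  top flange (beyond web): d = 5.15 in → contributes +55.741 in⁴
  bottom flange (beyond web): d = -5.15 in → contributes +55.741 in⁴
Total I = 153.472 in⁴.
For the y-axis: x̄ = 1.3338 in.
Repeating about the centroidal y-axis gives I_y = 17.4971 in⁴.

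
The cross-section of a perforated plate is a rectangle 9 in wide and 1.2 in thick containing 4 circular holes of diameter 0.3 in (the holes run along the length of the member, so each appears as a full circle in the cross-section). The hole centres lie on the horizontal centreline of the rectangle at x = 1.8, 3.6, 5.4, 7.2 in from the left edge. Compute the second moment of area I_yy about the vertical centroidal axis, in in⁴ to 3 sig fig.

I_yy ≈ 71.8 in⁴

Treat the section as a set of non-overlapping primitives; coordinates are from the bounding-box lower-left.
Plate: 9 × 1.2, A = 10.8 in², x = 4.5 in, Ī = 72.9 in⁴.
Hole 1 (subtracted): ⌀0.3, A = 0.070686 in², x = 1.8 in, Ī = 0.00039761 in⁴.
Hole 2 (subtracted): ⌀0.3, A = 0.070686 in², x = 3.6 in, Ī = 0.00039761 in⁴.
Hole 3 (subtracted): ⌀0.3, A = 0.070686 in², x = 5.4 in, Ī = 0.00039761 in⁴.
Hole 4 (subtracted): ⌀0.3, A = 0.070686 in², x = 7.2 in, Ī = 0.00039761 in⁴.
By symmetry the centroid is at mid-width, x̄ = 4.5 in.
Transfer each piece to the vertical centroidal axis using Ī + A·d² with d = x − 4.5:
  plate: d = 0 in → contributes +72.9 in⁴
  hole 1: d = -2.7 in → contributes −0.5157 in⁴
  hole 2: d = -0.9 in → contributes −0.057653 in⁴
  hole 3: d = 0.9 in → contributes −0.057653 in⁴
  hole 4: d = 2.7 in → contributes −0.5157 in⁴
Total I = 71.753 in⁴.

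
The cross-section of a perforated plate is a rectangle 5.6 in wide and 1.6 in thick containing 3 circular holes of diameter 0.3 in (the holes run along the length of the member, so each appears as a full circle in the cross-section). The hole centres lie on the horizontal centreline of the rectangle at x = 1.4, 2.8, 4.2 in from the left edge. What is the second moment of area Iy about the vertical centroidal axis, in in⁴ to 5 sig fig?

Iy ≈ 23.137 in⁴

Break the section into simple shapes (no overlaps), measuring from the bottom-left corner of the bounding box.
Plate: 5.6 × 1.6, A = 8.96 in², x = 2.8 in, Ī = 23.41547 in⁴.
Hole 1 (subtracted): ⌀0.3, A = 0.07068583 in², x = 1.4 in, Ī = 0.0003976078 in⁴.
Hole 2 (subtracted): ⌀0.3, A = 0.07068583 in², x = 2.8 in, Ī = 0.0003976078 in⁴.
Hole 3 (subtracted): ⌀0.3, A = 0.07068583 in², x = 4.2 in, Ī = 0.0003976078 in⁴.
By symmetry the centroid is at mid-width, x̄ = 2.8 in.
Transfer each piece to the vertical centroidal axis using Ī + A·d² with d = x − 2.8:
  plate: d = 0 in → contributes +23.41547 in⁴
  hole 1: d = -1.4 in → contributes −0.1389418 in⁴
  hole 2: d = 0 in → contributes −0.0003976078 in⁴
  hole 3: d = 1.4 in → contributes −0.1389418 in⁴
Total I = 23.13719 in⁴.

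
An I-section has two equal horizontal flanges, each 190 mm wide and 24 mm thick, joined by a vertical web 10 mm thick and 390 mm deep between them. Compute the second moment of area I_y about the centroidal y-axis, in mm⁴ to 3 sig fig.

Treat the section as a set of non-overlapping primitives; coordinates are from the bounding-box lower-left.
Bottom flange: 190 × 24, A = 4 560 mm², x = 95 mm, Ī = 13 718 000 mm⁴.
Web: 10 × 390, A = 3 900 mm², x = 95 mm, Ī = 32 500 mm⁴.
Top flange: 190 × 24, A = 4 560 mm², x = 95 mm, Ī = 13 718 000 mm⁴.
By symmetry the centroid is at mid-width, x̄ = 95 mm.
All pieces are centred on the centroidal y-axis, so I = ΣĪ = 27 468 500 mm⁴.

I_y ≈ 2.75 × 10⁷ mm⁴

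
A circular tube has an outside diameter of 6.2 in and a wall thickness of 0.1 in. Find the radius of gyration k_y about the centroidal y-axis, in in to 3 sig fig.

k_y ≈ 2.16 in

Treat the section as a set of non-overlapping primitives; coordinates are from the bounding-box lower-left.
Outer circle: ⌀6.2, A = 30.191 in², x = 3.1 in, Ī = 72.533 in⁴.
Bore (subtracted): ⌀6, A = 28.274 in², x = 3.1 in, Ī = 63.617 in⁴.
By symmetry the centroid is at mid-width, x̄ = 3.1 in.
All pieces are centred on the centroidal y-axis, so I = ΣĪ (holes subtracted) = 8.9159 in⁴.
Radius of gyration: k = √(I/A) = √(8.9159 / 1.9164) = 2.157 in.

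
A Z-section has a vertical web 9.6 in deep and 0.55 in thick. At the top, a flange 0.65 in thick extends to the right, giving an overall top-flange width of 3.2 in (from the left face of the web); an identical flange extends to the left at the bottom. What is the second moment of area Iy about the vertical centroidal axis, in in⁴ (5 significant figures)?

Split into non-overlapping primitives; take the origin at the lower-left of the bounding box.
Web: 0.55 × 9.6, A = 5.28 in², x = 2.925 in, Ī = 0.1331 in⁴.
Top flange (beyond web): 2.65 × 0.65, A = 1.7225 in², x = 4.525 in, Ī = 1.008021 in⁴.
Bottom flange (beyond web): 2.65 × 0.65, A = 1.7225 in², x = 1.325 in, Ī = 1.008021 in⁴.
Centroid: x̄ = ΣA·x / ΣA = 2.925 in.
Transfer each piece to the vertical centroidal axis using Ī + A·d² with d = x − 2.925:
  web: d = 0 in → contributes +0.1331 in⁴
  top flange (beyond web): d = 1.6 in → contributes +5.417621 in⁴
  bottom flange (beyond web): d = -1.6 in → contributes +5.417621 in⁴
Total I = 10.96834 in⁴.

Iy ≈ 10.968 in⁴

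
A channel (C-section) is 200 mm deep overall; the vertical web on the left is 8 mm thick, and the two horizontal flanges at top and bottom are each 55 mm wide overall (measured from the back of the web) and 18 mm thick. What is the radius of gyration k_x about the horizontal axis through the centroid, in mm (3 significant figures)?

k_x ≈ 76.7 mm

Break the section into simple shapes (no overlaps), measuring from the bottom-left corner of the bounding box.
Web: 8 × 200, A = 1 600 mm², y = 100 mm, Ī = 5 333 333 mm⁴.
Top flange (beyond web): 47 × 18, A = 846 mm², y = 191 mm, Ī = 22 842 mm⁴.
Bottom flange (beyond web): 47 × 18, A = 846 mm², y = 9 mm, Ī = 22 842 mm⁴.
By symmetry the centroid is at mid-height, ȳ = 100 mm.
Transfer each piece to the horizontal axis through the centroid using Ī + A·d² with d = y − 100:
  web: d = 0 mm → contributes +5 333 333 mm⁴
  top flange (beyond web): d = 91 mm → contributes +7 028 568 mm⁴
  bottom flange (beyond web): d = -91 mm → contributes +7 028 568 mm⁴
Total I = 19 390 469 mm⁴.
Radius of gyration: k = √(I/A) = √(19 390 469 / 3 292) = 76.748 mm.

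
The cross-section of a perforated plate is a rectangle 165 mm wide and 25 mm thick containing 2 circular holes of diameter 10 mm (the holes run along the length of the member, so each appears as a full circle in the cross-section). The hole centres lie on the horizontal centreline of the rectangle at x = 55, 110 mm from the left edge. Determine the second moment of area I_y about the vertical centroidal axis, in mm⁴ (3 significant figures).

I_y ≈ 9.24 × 10⁶ mm⁴

Break the section into simple shapes (no overlaps), measuring from the bottom-left corner of the bounding box.
Plate: 165 × 25, A = 4 125 mm², x = 82.5 mm, Ī = 9 358 594 mm⁴.
Hole 1 (subtracted): ⌀10, A = 78.54 mm², x = 55 mm, Ī = 490.87 mm⁴.
Hole 2 (subtracted): ⌀10, A = 78.54 mm², x = 110 mm, Ī = 490.87 mm⁴.
By symmetry the centroid is at mid-width, x̄ = 82.5 mm.
Transfer each piece to the vertical centroidal axis using Ī + A·d² with d = x − 82.5:
  plate: d = 0 mm → contributes +9 358 594 mm⁴
  hole 1: d = -27.5 mm → contributes −59 887 mm⁴
  hole 2: d = 27.5 mm → contributes −59 887 mm⁴
Total I = 9 238 821 mm⁴.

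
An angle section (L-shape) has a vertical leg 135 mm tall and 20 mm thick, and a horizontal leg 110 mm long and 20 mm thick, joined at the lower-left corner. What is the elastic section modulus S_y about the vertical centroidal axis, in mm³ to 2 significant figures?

Break the section into simple shapes (no overlaps), measuring from the bottom-left corner of the bounding box.
Vertical leg: 20 × 135, A = 2 700 mm², x = 10 mm, Ī = 90 000 mm⁴.
Horizontal leg (remainder): 90 × 20, A = 1 800 mm², x = 65 mm, Ī = 1 215 000 mm⁴.
Centroid: x̄ = ΣA·x / ΣA = 32 mm.
Transfer each piece to the vertical centroidal axis using Ī + A·d² with d = x − 32:
  vertical leg: d = -22 mm → contributes +1 396 800 mm⁴
  horizontal leg (remainder): d = 33 mm → contributes +3 175 200 mm⁴
Total I = 4 572 000 mm⁴.
Extreme fibre distance c = 78 mm; S = I/c = 58 615 mm³.

S_y ≈ 5.9 × 10⁴ mm³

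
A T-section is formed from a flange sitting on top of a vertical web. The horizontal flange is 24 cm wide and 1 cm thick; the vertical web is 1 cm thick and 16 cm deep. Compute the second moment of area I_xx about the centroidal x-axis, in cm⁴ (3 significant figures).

Treat the section as a set of non-overlapping primitives; coordinates are from the bounding-box lower-left.
Flange: 24 × 1, A = 24 cm², y = 16.5 cm, Ī = 2 cm⁴.
Web: 1 × 16, A = 16 cm², y = 8 cm, Ī = 341.33 cm⁴.
Centroid: ȳ = ΣA·y / ΣA = 13.1 cm.
Transfer each piece to the centroidal x-axis using Ī + A·d² with d = y − 13.1:
  flange: d = 3.4 cm → contributes +279.44 cm⁴
  web: d = -5.1 cm → contributes +757.49 cm⁴
Total I = 1036.9 cm⁴.

I_xx ≈ 1040 cm⁴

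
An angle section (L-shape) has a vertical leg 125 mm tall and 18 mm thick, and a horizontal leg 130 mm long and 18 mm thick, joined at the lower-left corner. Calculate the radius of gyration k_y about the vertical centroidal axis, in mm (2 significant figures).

k_y ≈ 40 mm

Break the section into simple shapes (no overlaps), measuring from the bottom-left corner of the bounding box.
Vertical leg: 18 × 125, A = 2 250 mm², x = 9 mm, Ī = 60 750 mm⁴.
Horizontal leg (remainder): 112 × 18, A = 2 016 mm², x = 74 mm, Ī = 2 107 392 mm⁴.
Centroid: x̄ = ΣA·x / ΣA = 39.72 mm.
Transfer each piece to the vertical centroidal axis using Ī + A·d² with d = x − 39.72:
  vertical leg: d = -30.72 mm → contributes +2 183 743 mm⁴
  horizontal leg (remainder): d = 34.28 mm → contributes +4 476 804 mm⁴
Total I = 6 660 547 mm⁴.
Radius of gyration: k = √(I/A) = √(6 660 547 / 4 266) = 39.51 mm.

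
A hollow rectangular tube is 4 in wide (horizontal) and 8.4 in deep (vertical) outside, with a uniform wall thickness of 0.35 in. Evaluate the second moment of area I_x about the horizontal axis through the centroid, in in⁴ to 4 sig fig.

Break the section into simple shapes (no overlaps), measuring from the bottom-left corner of the bounding box.
Outer rectangle: 4 × 8.4, A = 33.6 in², y = 4.2 in, Ī = 197.568 in⁴.
Inner void (subtracted): 3.3 × 7.7, A = 25.41 in², y = 4.2 in, Ī = 125.547 in⁴.
By symmetry the centroid is at mid-height, ȳ = 4.2 in.
All pieces are centred on the horizontal axis through the centroid, so I = ΣĪ (holes subtracted) = 72.0214 in⁴.

I_x ≈ 72.02 in⁴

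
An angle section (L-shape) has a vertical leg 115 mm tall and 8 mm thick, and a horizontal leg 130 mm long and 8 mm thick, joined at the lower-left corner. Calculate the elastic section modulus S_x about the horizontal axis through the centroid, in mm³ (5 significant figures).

S_x ≈ 2.7924 × 10⁴ mm³

Split into non-overlapping primitives; take the origin at the lower-left of the bounding box.
Vertical leg: 8 × 115, A = 920 mm², y = 57.5 mm, Ī = 1 013 917 mm⁴.
Horizontal leg (remainder): 122 × 8, A = 976 mm², y = 4 mm, Ī = 5205.333 mm⁴.
Centroid: ȳ = ΣA·y / ΣA = 29.95992 mm.
Transfer each piece to the horizontal axis through the centroid using Ī + A·d² with d = y − 29.95992:
  vertical leg: d = 27.54008 mm → contributes +1 711 696 mm⁴
  horizontal leg (remainder): d = -25.95992 mm → contributes +662948.5 mm⁴
Total I = 2 374 645 mm⁴.
Extreme fibre distance c = 85.04008 mm; S = I/c = 27923.83 mm³.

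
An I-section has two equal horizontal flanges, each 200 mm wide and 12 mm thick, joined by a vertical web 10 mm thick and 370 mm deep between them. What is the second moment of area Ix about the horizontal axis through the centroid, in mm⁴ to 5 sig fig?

Ix ≈ 2.1738 × 10⁸ mm⁴

Decompose the section into non-overlapping parts with the origin at the bottom-left of its bounding rectangle.
Bottom flange: 200 × 12, A = 2 400 mm², y = 6 mm, Ī = 28 800 mm⁴.
Web: 10 × 370, A = 3 700 mm², y = 197 mm, Ī = 42 210 833 mm⁴.
Top flange: 200 × 12, A = 2 400 mm², y = 388 mm, Ī = 28 800 mm⁴.
By symmetry the centroid is at mid-height, ȳ = 197 mm.
Transfer each piece to the horizontal axis through the centroid using Ī + A·d² with d = y − 197:
  bottom flange: d = -191 mm → contributes +87 583 200 mm⁴
  web: d = 0 mm → contributes +42 210 833 mm⁴
  top flange: d = 191 mm → contributes +87 583 200 mm⁴
Total I = 217 377 233 mm⁴.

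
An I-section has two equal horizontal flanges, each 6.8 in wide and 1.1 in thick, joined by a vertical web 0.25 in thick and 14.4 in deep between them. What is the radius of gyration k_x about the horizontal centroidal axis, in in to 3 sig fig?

Break the section into simple shapes (no overlaps), measuring from the bottom-left corner of the bounding box.
Bottom flange: 6.8 × 1.1, A = 7.48 in², y = 0.55 in, Ī = 0.75423 in⁴.
Web: 0.25 × 14.4, A = 3.6 in², y = 8.3 in, Ī = 62.208 in⁴.
Top flange: 6.8 × 1.1, A = 7.48 in², y = 16.05 in, Ī = 0.75423 in⁴.
By symmetry the centroid is at mid-height, ȳ = 8.3 in.
Transfer each piece to the horizontal centroidal axis using Ī + A·d² with d = y − 8.3:
  bottom flange: d = -7.75 in → contributes +450.02 in⁴
  web: d = 0 in → contributes +62.208 in⁴
  top flange: d = 7.75 in → contributes +450.02 in⁴
Total I = 962.25 in⁴.
Radius of gyration: k = √(I/A) = √(962.25 / 18.56) = 7.2004 in.

k_x ≈ 7.20 in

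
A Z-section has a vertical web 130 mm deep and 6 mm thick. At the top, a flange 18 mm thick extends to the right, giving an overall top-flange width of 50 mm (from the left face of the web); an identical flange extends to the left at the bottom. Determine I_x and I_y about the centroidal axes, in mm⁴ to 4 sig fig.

Break the section into simple shapes (no overlaps), measuring from the bottom-left corner of the bounding box.
Web: 6 × 130, A = 780 mm², y = 65 mm, Ī = 1 098 500 mm⁴.
Top flange (beyond web): 44 × 18, A = 792 mm², y = 121 mm, Ī = 21 384 mm⁴.
Bottom flange (beyond web): 44 × 18, A = 792 mm², y = 9 mm, Ī = 21 384 mm⁴.
Centroid: ȳ = ΣA·y / ΣA = 65 mm.
Transfer each piece to the centroidal x-axis using Ī + A·d² with d = y − 65:
  web: d = 0 mm → contributes +1 098 500 mm⁴
  top flange (beyond web): d = 56 mm → contributes +2 505 096 mm⁴
  bottom flange (beyond web): d = -56 mm → contributes +2 505 096 mm⁴
Total I = 6 108 692 mm⁴.
For the y-axis: x̄ = 47 mm.
Repeating about the centroidal y-axis gives I_y = 1 247 892 mm⁴.

I_x ≈ 6.109 × 10⁶ mm⁴, I_y ≈ 1.248 × 10⁶ mm⁴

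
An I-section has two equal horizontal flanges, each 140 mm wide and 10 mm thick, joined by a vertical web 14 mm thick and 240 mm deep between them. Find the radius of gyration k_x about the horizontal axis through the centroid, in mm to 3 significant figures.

k_x ≈ 98.6 mm

Break the section into simple shapes (no overlaps), measuring from the bottom-left corner of the bounding box.
Bottom flange: 140 × 10, A = 1 400 mm², y = 5 mm, Ī = 11 667 mm⁴.
Web: 14 × 240, A = 3 360 mm², y = 130 mm, Ī = 16 128 000 mm⁴.
Top flange: 140 × 10, A = 1 400 mm², y = 255 mm, Ī = 11 667 mm⁴.
By symmetry the centroid is at mid-height, ȳ = 130 mm.
Transfer each piece to the horizontal axis through the centroid using Ī + A·d² with d = y − 130:
  bottom flange: d = -125 mm → contributes +21 886 667 mm⁴
  web: d = 0 mm → contributes +16 128 000 mm⁴
  top flange: d = 125 mm → contributes +21 886 667 mm⁴
Total I = 59 901 333 mm⁴.
Radius of gyration: k = √(I/A) = √(59 901 333 / 6 160) = 98.612 mm.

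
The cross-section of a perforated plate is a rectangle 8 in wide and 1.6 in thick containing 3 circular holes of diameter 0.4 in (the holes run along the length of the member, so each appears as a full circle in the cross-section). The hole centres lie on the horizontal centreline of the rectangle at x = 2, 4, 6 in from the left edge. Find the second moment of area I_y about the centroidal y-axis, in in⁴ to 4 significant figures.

I_y ≈ 67.26 in⁴

Break the section into simple shapes (no overlaps), measuring from the bottom-left corner of the bounding box.
Plate: 8 × 1.6, A = 12.8 in², x = 4 in, Ī = 68.2667 in⁴.
Hole 1 (subtracted): ⌀0.4, A = 0.125664 in², x = 2 in, Ī = 0.00125664 in⁴.
Hole 2 (subtracted): ⌀0.4, A = 0.125664 in², x = 4 in, Ī = 0.00125664 in⁴.
Hole 3 (subtracted): ⌀0.4, A = 0.125664 in², x = 6 in, Ī = 0.00125664 in⁴.
By symmetry the centroid is at mid-width, x̄ = 4 in.
Transfer each piece to the centroidal y-axis using Ī + A·d² with d = x − 4:
  plate: d = 0 in → contributes +68.2667 in⁴
  hole 1: d = -2 in → contributes −0.503911 in⁴
  hole 2: d = 0 in → contributes −0.00125664 in⁴
  hole 3: d = 2 in → contributes −0.503911 in⁴
Total I = 67.2576 in⁴.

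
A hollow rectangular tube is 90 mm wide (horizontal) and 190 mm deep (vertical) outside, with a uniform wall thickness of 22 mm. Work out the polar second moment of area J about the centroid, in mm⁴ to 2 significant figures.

Treat the section as a set of non-overlapping primitives; coordinates are from the bounding-box lower-left.
Outer rectangle: 90 × 190, A = 17 100 mm², y = 95 mm, Ī = 51 442 500 mm⁴.
Inner void (subtracted): 46 × 146, A = 6 716 mm², y = 95 mm, Ī = 11 929 855 mm⁴.
By symmetry the centroid is at mid-height, ȳ = 95 mm.
All pieces are centred on the centroidal x-axis, so I = ΣĪ (holes subtracted) = 39 512 645 mm⁴.
Repeating about the centroidal y-axis gives I_y = 10 358 245 mm⁴.
Polar second moment: J = I_x + I_y = 49 870 891 mm⁴.

J ≈ 5.0 × 10⁷ mm⁴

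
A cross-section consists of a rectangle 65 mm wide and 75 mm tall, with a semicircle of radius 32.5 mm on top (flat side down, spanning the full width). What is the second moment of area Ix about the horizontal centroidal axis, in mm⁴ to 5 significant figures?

Ix ≈ 5.6644 × 10⁶ mm⁴

Break the section into simple shapes (no overlaps), measuring from the bottom-left corner of the bounding box.
Rectangular body: 65 × 75, A = 4 875 mm², y = 37.5 mm, Ī = 2 285 156 mm⁴.
Semicircular cap: semicircle r = 32.5, A = 1659.154 mm², y = 88.79343 mm, Ī = 122451.9 mm⁴.
Centroid: ȳ = ΣA·y / ΣA = 50.52444 mm.
Transfer each piece to the horizontal centroidal axis using Ī + A·d² with d = y − 50.52444:
  rectangular body: d = -13.02444 mm → contributes +3 112 132 mm⁴
  semicircular cap: d = 38.26899 mm → contributes +2 552 308 mm⁴
Total I = 5 664 440 mm⁴.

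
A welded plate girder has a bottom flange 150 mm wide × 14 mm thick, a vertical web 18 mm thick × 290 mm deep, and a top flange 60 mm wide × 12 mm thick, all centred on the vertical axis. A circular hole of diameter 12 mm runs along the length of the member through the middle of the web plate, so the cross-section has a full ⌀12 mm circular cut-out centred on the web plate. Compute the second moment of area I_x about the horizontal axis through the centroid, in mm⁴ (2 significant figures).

I_x ≈ 9.6 × 10⁷ mm⁴

Split into non-overlapping primitives; take the origin at the lower-left of the bounding box.
Bottom plate: 150 × 14, A = 2 100 mm², y = 7 mm, Ī = 34 300 mm⁴.
Web plate: 18 × 290, A = 5 220 mm², y = 159 mm, Ī = 36 583 500 mm⁴.
Top plate: 60 × 12, A = 720 mm², y = 310 mm, Ī = 8 640 mm⁴.
Hole (subtracted): ⌀12, A = 113.1 mm², y = 159 mm, Ī = 1 018 mm⁴.
Centroid: ȳ = ΣA·y / ΣA = 132.4 mm.
Transfer each piece to the horizontal axis through the centroid using Ī + A·d² with d = y − 132.4:
  bottom plate: d = -125.4 mm → contributes +33 082 097 mm⁴
  web plate: d = 26.55 mm → contributes +40 263 816 mm⁴
  top plate: d = 177.6 mm → contributes +22 706 591 mm⁴
  hole: d = 26.55 mm → contributes −80 756 mm⁴
Total I = 95 971 748 mm⁴.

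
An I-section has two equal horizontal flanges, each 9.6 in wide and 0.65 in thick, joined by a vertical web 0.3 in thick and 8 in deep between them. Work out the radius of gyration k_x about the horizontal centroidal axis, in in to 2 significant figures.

Decompose the section into non-overlapping parts with the origin at the bottom-left of its bounding rectangle.
Bottom flange: 9.6 × 0.65, A = 6.24 in², y = 0.325 in, Ī = 0.2197 in⁴.
Web: 0.3 × 8, A = 2.4 in², y = 4.65 in, Ī = 12.8 in⁴.
Top flange: 9.6 × 0.65, A = 6.24 in², y = 8.975 in, Ī = 0.2197 in⁴.
By symmetry the centroid is at mid-height, ȳ = 4.65 in.
Transfer each piece to the horizontal centroidal axis using Ī + A·d² with d = y − 4.65:
  bottom flange: d = -4.325 in → contributes +116.9 in⁴
  web: d = 0 in → contributes +12.8 in⁴
  top flange: d = 4.325 in → contributes +116.9 in⁴
Total I = 246.7 in⁴.
Radius of gyration: k = √(I/A) = √(246.7 / 14.88) = 4.072 in.

k_x ≈ 4.1 in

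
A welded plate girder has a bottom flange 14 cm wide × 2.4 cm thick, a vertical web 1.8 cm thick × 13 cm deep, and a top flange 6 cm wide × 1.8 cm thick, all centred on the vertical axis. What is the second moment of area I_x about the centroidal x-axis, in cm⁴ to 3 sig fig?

Decompose the section into non-overlapping parts with the origin at the bottom-left of its bounding rectangle.
Bottom plate: 14 × 2.4, A = 33.6 cm², y = 1.2 cm, Ī = 16.128 cm⁴.
Web plate: 1.8 × 13, A = 23.4 cm², y = 8.9 cm, Ī = 329.55 cm⁴.
Top plate: 6 × 1.8, A = 10.8 cm², y = 16.3 cm, Ī = 2.916 cm⁴.
Centroid: ȳ = ΣA·y / ΣA = 6.2628 cm.
Transfer each piece to the centroidal x-axis using Ī + A·d² with d = y − 6.2628:
  bottom plate: d = -5.0628 cm → contributes +877.37 cm⁴
  web plate: d = 2.6372 cm → contributes +492.29 cm⁴
  top plate: d = 10.037 cm → contributes +1 091 cm⁴
Total I = 2460.6 cm⁴.

I_x ≈ 2460 cm⁴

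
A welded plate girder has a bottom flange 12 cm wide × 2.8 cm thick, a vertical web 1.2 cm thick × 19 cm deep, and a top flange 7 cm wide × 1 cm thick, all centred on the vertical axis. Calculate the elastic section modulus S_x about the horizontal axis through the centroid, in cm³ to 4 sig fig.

S_x ≈ 264.7 cm³

Split into non-overlapping primitives; take the origin at the lower-left of the bounding box.
Bottom plate: 12 × 2.8, A = 33.6 cm², y = 1.4 cm, Ī = 21.952 cm⁴.
Web plate: 1.2 × 19, A = 22.8 cm², y = 12.3 cm, Ī = 685.9 cm⁴.
Top plate: 7 × 1, A = 7 cm², y = 22.3 cm, Ī = 0.583333 cm⁴.
Centroid: ȳ = ΣA·y / ΣA = 7.62744 cm.
Transfer each piece to the horizontal axis through the centroid using Ī + A·d² with d = y − 7.62744:
  bottom plate: d = -6.22744 cm → contributes +1 325 cm⁴
  web plate: d = 4.67256 cm → contributes +1183.69 cm⁴
  top plate: d = 14.6726 cm → contributes +1507.57 cm⁴
Total I = 4016.25 cm⁴.
Extreme fibre distance c = 15.1726 cm; S = I/c = 264.705 cm³.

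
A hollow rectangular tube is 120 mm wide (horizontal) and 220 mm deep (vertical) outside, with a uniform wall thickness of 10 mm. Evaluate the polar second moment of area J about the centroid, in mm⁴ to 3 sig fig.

Split into non-overlapping primitives; take the origin at the lower-left of the bounding box.
Outer rectangle: 120 × 220, A = 26 400 mm², y = 110 mm, Ī = 106 480 000 mm⁴.
Inner void (subtracted): 100 × 200, A = 20 000 mm², y = 110 mm, Ī = 66 666 667 mm⁴.
By symmetry the centroid is at mid-height, ȳ = 110 mm.
All pieces are centred on the centroidal x-axis, so I = ΣĪ (holes subtracted) = 39 813 333 mm⁴.
Repeating about the centroidal y-axis gives I_y = 15 013 333 mm⁴.
Polar second moment: J = I_x + I_y = 54 826 667 mm⁴.

J ≈ 5.48 × 10⁷ mm⁴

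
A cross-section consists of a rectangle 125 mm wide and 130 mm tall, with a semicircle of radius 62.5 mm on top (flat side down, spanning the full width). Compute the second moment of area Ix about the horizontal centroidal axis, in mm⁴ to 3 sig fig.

Treat the section as a set of non-overlapping primitives; coordinates are from the bounding-box lower-left.
Rectangular body: 125 × 130, A = 16 250 mm², y = 65 mm, Ī = 22 885 417 mm⁴.
Semicircular cap: semicircle r = 62.5, A = 6135.9 mm², y = 156.53 mm, Ī = 1 674 758 mm⁴.
Centroid: ȳ = ΣA·y / ΣA = 90.087 mm.
Transfer each piece to the horizontal centroidal axis using Ī + A·d² with d = y − 90.087:
  rectangular body: d = -25.087 mm → contributes +33 112 469 mm⁴
  semicircular cap: d = 66.439 mm → contributes +28 759 451 mm⁴
Total I = 61 871 920 mm⁴.

Ix ≈ 6.19 × 10⁷ mm⁴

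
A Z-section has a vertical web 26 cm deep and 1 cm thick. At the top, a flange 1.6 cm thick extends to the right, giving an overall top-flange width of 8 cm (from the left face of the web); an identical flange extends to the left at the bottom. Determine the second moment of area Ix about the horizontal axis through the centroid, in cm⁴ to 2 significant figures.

Split into non-overlapping primitives; take the origin at the lower-left of the bounding box.
Web: 1 × 26, A = 26 cm², y = 13 cm, Ī = 1 465 cm⁴.
Top flange (beyond web): 7 × 1.6, A = 11.2 cm², y = 25.2 cm, Ī = 2.389 cm⁴.
Bottom flange (beyond web): 7 × 1.6, A = 11.2 cm², y = 0.8 cm, Ī = 2.389 cm⁴.
Centroid: ȳ = ΣA·y / ΣA = 13 cm.
Transfer each piece to the horizontal axis through the centroid using Ī + A·d² with d = y − 13:
  web: d = 0 cm → contributes +1 465 cm⁴
  top flange (beyond web): d = 12.2 cm → contributes +1 669 cm⁴
  bottom flange (beyond web): d = -12.2 cm → contributes +1 669 cm⁴
Total I = 4 803 cm⁴.

Ix ≈ 4800 cm⁴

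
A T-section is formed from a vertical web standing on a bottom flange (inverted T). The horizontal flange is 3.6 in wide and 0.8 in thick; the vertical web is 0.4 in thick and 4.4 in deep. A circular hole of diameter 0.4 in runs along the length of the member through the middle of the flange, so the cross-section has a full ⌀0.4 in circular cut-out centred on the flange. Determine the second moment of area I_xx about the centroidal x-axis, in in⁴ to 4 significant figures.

I_xx ≈ 10.25 in⁴

Treat the section as a set of non-overlapping primitives; coordinates are from the bounding-box lower-left.
Flange: 3.6 × 0.8, A = 2.88 in², y = 0.4 in, Ī = 0.1536 in⁴.
Web: 0.4 × 4.4, A = 1.76 in², y = 3 in, Ī = 2.83947 in⁴.
Hole (subtracted): ⌀0.4, A = 0.125664 in², y = 0.4 in, Ī = 0.00125664 in⁴.
Centroid: ȳ = ΣA·y / ΣA = 1.41366 in.
Transfer each piece to the centroidal x-axis using Ī + A·d² with d = y − 1.41366:
  flange: d = -1.01366 in → contributes +3.11282 in⁴
  web: d = 1.58634 in → contributes +7.26846 in⁴
  hole: d = -1.01366 in → contributes −0.130377 in⁴
Total I = 10.2509 in⁴.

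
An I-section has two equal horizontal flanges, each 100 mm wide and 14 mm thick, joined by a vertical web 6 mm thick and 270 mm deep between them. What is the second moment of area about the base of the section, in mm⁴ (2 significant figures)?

Split into non-overlapping primitives; take the origin at the lower-left of the bounding box.
Bottom flange: 100 × 14, A = 1 400 mm², y = 7 mm, Ī = 22 867 mm⁴.
Web: 6 × 270, A = 1 620 mm², y = 149 mm, Ī = 9 841 500 mm⁴.
Top flange: 100 × 14, A = 1 400 mm², y = 291 mm, Ī = 22 867 mm⁴.
Transfer each piece to the bottom edge using Ī + A·d² with d = y − 0:
  bottom flange: d = 7 mm → contributes +91 467 mm⁴
  web: d = 149 mm → contributes +45 807 120 mm⁴
  top flange: d = 291 mm → contributes +118 576 267 mm⁴
Total I = 164 474 853 mm⁴.

I_base ≈ 1.6 × 10⁸ mm⁴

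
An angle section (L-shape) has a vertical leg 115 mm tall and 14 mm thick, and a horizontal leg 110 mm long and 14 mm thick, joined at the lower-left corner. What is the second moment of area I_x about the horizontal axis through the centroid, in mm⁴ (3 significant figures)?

Split into non-overlapping primitives; take the origin at the lower-left of the bounding box.
Vertical leg: 14 × 115, A = 1 610 mm², y = 57.5 mm, Ī = 1 774 354 mm⁴.
Horizontal leg (remainder): 96 × 14, A = 1 344 mm², y = 7 mm, Ī = 21 952 mm⁴.
Centroid: ȳ = ΣA·y / ΣA = 34.524 mm.
Transfer each piece to the horizontal axis through the centroid using Ī + A·d² with d = y − 34.524:
  vertical leg: d = 22.976 mm → contributes +2 624 290 mm⁴
  horizontal leg (remainder): d = -27.524 mm → contributes +1 040 104 mm⁴
Total I = 3 664 395 mm⁴.

I_x ≈ 3.66 × 10⁶ mm⁴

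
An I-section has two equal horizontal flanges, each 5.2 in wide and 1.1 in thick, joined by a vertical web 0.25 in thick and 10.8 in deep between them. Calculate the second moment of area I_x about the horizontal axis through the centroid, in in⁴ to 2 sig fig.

Treat the section as a set of non-overlapping primitives; coordinates are from the bounding-box lower-left.
Bottom flange: 5.2 × 1.1, A = 5.72 in², y = 0.55 in, Ī = 0.5768 in⁴.
Web: 0.25 × 10.8, A = 2.7 in², y = 6.5 in, Ī = 26.24 in⁴.
Top flange: 5.2 × 1.1, A = 5.72 in², y = 12.45 in, Ī = 0.5768 in⁴.
By symmetry the centroid is at mid-height, ȳ = 6.5 in.
Transfer each piece to the horizontal axis through the centroid using Ī + A·d² with d = y − 6.5:
  bottom flange: d = -5.95 in → contributes +203.1 in⁴
  web: d = 0 in → contributes +26.24 in⁴
  top flange: d = 5.95 in → contributes +203.1 in⁴
Total I = 432.4 in⁴.

I_x ≈ 430 in⁴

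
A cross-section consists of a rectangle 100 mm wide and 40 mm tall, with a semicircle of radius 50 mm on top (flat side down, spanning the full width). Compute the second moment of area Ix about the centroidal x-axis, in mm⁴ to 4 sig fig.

Ix ≈ 4.586 × 10⁶ mm⁴

Decompose the section into non-overlapping parts with the origin at the bottom-left of its bounding rectangle.
Rectangular body: 100 × 40, A = 4 000 mm², y = 20 mm, Ī = 533 333 mm⁴.
Semicircular cap: semicircle r = 50, A = 3926.99 mm², y = 61.2207 mm, Ī = 685 981 mm⁴.
Centroid: ȳ = ΣA·y / ΣA = 40.4205 mm.
Transfer each piece to the centroidal x-axis using Ī + A·d² with d = y − 40.4205:
  rectangular body: d = -20.4205 mm → contributes +2 201 321 mm⁴
  semicircular cap: d = 20.8002 mm → contributes +2 384 980 mm⁴
Total I = 4 586 301 mm⁴.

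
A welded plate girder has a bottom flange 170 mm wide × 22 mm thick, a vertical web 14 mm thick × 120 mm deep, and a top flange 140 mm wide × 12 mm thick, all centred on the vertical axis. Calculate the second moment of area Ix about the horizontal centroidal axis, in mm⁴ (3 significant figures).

Ix ≈ 2.50 × 10⁷ mm⁴

Treat the section as a set of non-overlapping primitives; coordinates are from the bounding-box lower-left.
Bottom plate: 170 × 22, A = 3 740 mm², y = 11 mm, Ī = 150 847 mm⁴.
Web plate: 14 × 120, A = 1 680 mm², y = 82 mm, Ī = 2 016 000 mm⁴.
Top plate: 140 × 12, A = 1 680 mm², y = 148 mm, Ī = 20 160 mm⁴.
Centroid: ȳ = ΣA·y / ΣA = 60.217 mm.
Transfer each piece to the horizontal centroidal axis using Ī + A·d² with d = y − 60.217:
  bottom plate: d = -49.217 mm → contributes +9 210 261 mm⁴
  web plate: d = 21.783 mm → contributes +2 813 166 mm⁴
  top plate: d = 87.783 mm → contributes +12 966 026 mm⁴
Total I = 24 989 453 mm⁴.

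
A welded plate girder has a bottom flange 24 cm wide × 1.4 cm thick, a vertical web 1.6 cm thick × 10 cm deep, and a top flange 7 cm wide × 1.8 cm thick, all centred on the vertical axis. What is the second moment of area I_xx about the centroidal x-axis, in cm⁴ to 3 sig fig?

I_xx ≈ 1450 cm⁴

Treat the section as a set of non-overlapping primitives; coordinates are from the bounding-box lower-left.
Bottom plate: 24 × 1.4, A = 33.6 cm², y = 0.7 cm, Ī = 5.488 cm⁴.
Web plate: 1.6 × 10, A = 16 cm², y = 6.4 cm, Ī = 133.33 cm⁴.
Top plate: 7 × 1.8, A = 12.6 cm², y = 12.3 cm, Ī = 3.402 cm⁴.
Centroid: ȳ = ΣA·y / ΣA = 4.5161 cm.
Transfer each piece to the centroidal x-axis using Ī + A·d² with d = y − 4.5161:
  bottom plate: d = -3.8161 cm → contributes +494.79 cm⁴
  web plate: d = 1.8839 cm → contributes +190.12 cm⁴
  top plate: d = 7.7839 cm → contributes +766.83 cm⁴
Total I = 1451.7 cm⁴.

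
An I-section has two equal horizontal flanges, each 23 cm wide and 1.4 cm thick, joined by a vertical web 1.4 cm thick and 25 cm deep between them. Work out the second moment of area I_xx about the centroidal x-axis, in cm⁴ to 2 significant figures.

Split into non-overlapping primitives; take the origin at the lower-left of the bounding box.
Bottom flange: 23 × 1.4, A = 32.2 cm², y = 0.7 cm, Ī = 5.259 cm⁴.
Web: 1.4 × 25, A = 35 cm², y = 13.9 cm, Ī = 1 823 cm⁴.
Top flange: 23 × 1.4, A = 32.2 cm², y = 27.1 cm, Ī = 5.259 cm⁴.
By symmetry the centroid is at mid-height, ȳ = 13.9 cm.
Transfer each piece to the centroidal x-axis using Ī + A·d² with d = y − 13.9:
  bottom flange: d = -13.2 cm → contributes +5 616 cm⁴
  web: d = 0 cm → contributes +1 823 cm⁴
  top flange: d = 13.2 cm → contributes +5 616 cm⁴
Total I = 13 054 cm⁴.

I_xx ≈ 1.3 × 10⁴ cm⁴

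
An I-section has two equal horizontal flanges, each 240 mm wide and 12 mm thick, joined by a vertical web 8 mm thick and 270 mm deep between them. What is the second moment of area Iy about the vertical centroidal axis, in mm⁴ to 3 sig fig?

Split into non-overlapping primitives; take the origin at the lower-left of the bounding box.
Bottom flange: 240 × 12, A = 2 880 mm², x = 120 mm, Ī = 13 824 000 mm⁴.
Web: 8 × 270, A = 2 160 mm², x = 120 mm, Ī = 11 520 mm⁴.
Top flange: 240 × 12, A = 2 880 mm², x = 120 mm, Ī = 13 824 000 mm⁴.
By symmetry the centroid is at mid-width, x̄ = 120 mm.
All pieces are centred on the vertical centroidal axis, so I = ΣĪ = 27 659 520 mm⁴.

Iy ≈ 2.77 × 10⁷ mm⁴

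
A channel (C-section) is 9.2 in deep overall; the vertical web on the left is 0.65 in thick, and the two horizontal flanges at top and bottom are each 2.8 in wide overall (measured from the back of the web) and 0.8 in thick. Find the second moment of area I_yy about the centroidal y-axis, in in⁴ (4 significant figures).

I_yy ≈ 5.816 in⁴

Treat the section as a set of non-overlapping primitives; coordinates are from the bounding-box lower-left.
Web: 0.65 × 9.2, A = 5.98 in², x = 0.325 in, Ī = 0.210546 in⁴.
Top flange (beyond web): 2.15 × 0.8, A = 1.72 in², x = 1.725 in, Ī = 0.662558 in⁴.
Bottom flange (beyond web): 2.15 × 0.8, A = 1.72 in², x = 1.725 in, Ī = 0.662558 in⁴.
Centroid: x̄ = ΣA·x / ΣA = 0.836253 in.
Transfer each piece to the centroidal y-axis using Ī + A·d² with d = x − 0.836253:
  web: d = -0.511253 in → contributes +1.77359 in⁴
  top flange (beyond web): d = 0.888747 in → contributes +2.02114 in⁴
  bottom flange (beyond web): d = 0.888747 in → contributes +2.02114 in⁴
Total I = 5.81587 in⁴.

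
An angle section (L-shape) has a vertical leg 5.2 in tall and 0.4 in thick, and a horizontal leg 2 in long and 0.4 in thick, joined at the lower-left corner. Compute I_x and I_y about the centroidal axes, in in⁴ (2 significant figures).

I_x ≈ 7.5 in⁴, I_y ≈ 0.65 in⁴

Split into non-overlapping primitives; take the origin at the lower-left of the bounding box.
Vertical leg: 0.4 × 5.2, A = 2.08 in², y = 2.6 in, Ī = 4.687 in⁴.
Horizontal leg (remainder): 1.6 × 0.4, A = 0.64 in², y = 0.2 in, Ī = 0.008533 in⁴.
Centroid: ȳ = ΣA·y / ΣA = 2.035 in.
Transfer each piece to the centroidal x-axis using Ī + A·d² with d = y − 2.035:
  vertical leg: d = 0.5647 in → contributes +5.35 in⁴
  horizontal leg (remainder): d = -1.835 in → contributes +2.164 in⁴
Total I = 7.514 in⁴.
For the y-axis: x̄ = 0.4353 in.
Repeating about the centroidal y-axis gives I_y = 0.6537 in⁴.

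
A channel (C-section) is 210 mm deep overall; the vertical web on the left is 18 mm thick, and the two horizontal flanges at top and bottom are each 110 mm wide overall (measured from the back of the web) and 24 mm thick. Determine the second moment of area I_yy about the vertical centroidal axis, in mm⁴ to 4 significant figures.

Decompose the section into non-overlapping parts with the origin at the bottom-left of its bounding rectangle.
Web: 18 × 210, A = 3 780 mm², x = 9 mm, Ī = 102 060 mm⁴.
Top flange (beyond web): 92 × 24, A = 2 208 mm², x = 64 mm, Ī = 1 557 376 mm⁴.
Bottom flange (beyond web): 92 × 24, A = 2 208 mm², x = 64 mm, Ī = 1 557 376 mm⁴.
Centroid: x̄ = ΣA·x / ΣA = 38.634 mm.
Transfer each piece to the vertical centroidal axis using Ī + A·d² with d = x − 38.634:
  web: d = -29.634 mm → contributes +3 421 550 mm⁴
  top flange (beyond web): d = 25.366 mm → contributes +2 978 082 mm⁴
  bottom flange (beyond web): d = 25.366 mm → contributes +2 978 082 mm⁴
Total I = 9 377 714 mm⁴.

I_yy ≈ 9.378 × 10⁶ mm⁴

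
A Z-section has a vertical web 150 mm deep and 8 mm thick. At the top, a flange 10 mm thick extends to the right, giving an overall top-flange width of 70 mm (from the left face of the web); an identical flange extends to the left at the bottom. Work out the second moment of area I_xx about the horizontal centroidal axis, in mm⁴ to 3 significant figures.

I_xx ≈ 8.34 × 10⁶ mm⁴

Break the section into simple shapes (no overlaps), measuring from the bottom-left corner of the bounding box.
Web: 8 × 150, A = 1 200 mm², y = 75 mm, Ī = 2 250 000 mm⁴.
Top flange (beyond web): 62 × 10, A = 620 mm², y = 145 mm, Ī = 5166.7 mm⁴.
Bottom flange (beyond web): 62 × 10, A = 620 mm², y = 5 mm, Ī = 5166.7 mm⁴.
Centroid: ȳ = ΣA·y / ΣA = 75 mm.
Transfer each piece to the horizontal centroidal axis using Ī + A·d² with d = y − 75:
  web: d = 0 mm → contributes +2 250 000 mm⁴
  top flange (beyond web): d = 70 mm → contributes +3 043 167 mm⁴
  bottom flange (beyond web): d = -70 mm → contributes +3 043 167 mm⁴
Total I = 8 336 333 mm⁴.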